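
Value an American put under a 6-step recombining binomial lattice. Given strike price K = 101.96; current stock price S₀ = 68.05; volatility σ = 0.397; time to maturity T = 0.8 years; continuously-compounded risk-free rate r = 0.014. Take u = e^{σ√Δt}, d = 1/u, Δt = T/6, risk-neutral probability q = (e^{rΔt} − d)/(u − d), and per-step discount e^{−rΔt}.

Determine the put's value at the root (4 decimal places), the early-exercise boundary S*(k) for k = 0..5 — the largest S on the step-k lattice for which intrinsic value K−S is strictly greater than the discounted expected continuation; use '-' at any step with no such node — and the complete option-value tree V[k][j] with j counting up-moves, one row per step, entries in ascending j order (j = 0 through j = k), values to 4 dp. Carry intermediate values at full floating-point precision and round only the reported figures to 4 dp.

params: Δt=0.13333 u=1.15600 d=0.86505 q=0.47024 e^(-rΔt)=0.99814
t_6 payoffs: 73.4442 63.8534 51.0370 33.9100 11.0227 0.0000 0.0000
t_5: node(5,0) S=32.9642 payoff=68.9958 vs cont=68.8056 → 68.9958 [stop]  node(5,1) S=44.0511 payoff=57.9089 vs cont=57.7187 → 57.9089 [stop]  node(5,2) S=58.8669 payoff=43.0931 vs cont=42.9030 → 43.0931 [stop]  node(5,3) S=78.6657 payoff=23.2943 vs cont=23.1042 → 23.2943 [stop]  node(5,4) S=105.1234 payoff=0.0000 vs cont=5.8284 → 5.8284 [wait]  node(5,5) S=140.4796 payoff=0.0000 vs cont=0.0000 → 0.0000 [wait]  ⇒ S*(5)=78.6657
t_4: node(4,0) S=38.1066 payoff=63.8534 vs cont=63.6633 → 63.8534 [stop]  node(4,1) S=50.9230 payoff=51.0370 vs cont=50.8468 → 51.0370 [stop]  node(4,2) S=68.0500 payoff=33.9100 vs cont=33.7199 → 33.9100 [stop]  node(4,3) S=90.9373 payoff=11.0227 vs cont=15.0530 → 15.0530 [wait]  node(4,4) S=121.5224 payoff=0.0000 vs cont=3.0819 → 3.0819 [wait]  ⇒ S*(4)=68.0500
t_3: node(3,0) S=44.0511 payoff=57.9089 vs cont=57.7187 → 57.9089 [stop]  node(3,1) S=58.8669 payoff=43.0931 vs cont=42.9030 → 43.0931 [stop]  node(3,2) S=78.6657 payoff=23.2943 vs cont=24.9959 → 24.9959 [wait]  node(3,3) S=105.1234 payoff=0.0000 vs cont=9.4061 → 9.4061 [wait]  ⇒ S*(3)=58.8669
t_2: node(2,0) S=50.9230 payoff=51.0370 vs cont=50.8468 → 51.0370 [stop]  node(2,1) S=68.0500 payoff=33.9100 vs cont=34.5185 → 34.5185 [wait]  node(2,2) S=90.9373 payoff=11.0227 vs cont=17.6319 → 17.6319 [wait]  ⇒ S*(2)=50.9230
t_1: node(1,0) S=58.8669 payoff=43.0931 vs cont=43.1886 → 43.1886 [wait]  node(1,1) S=78.6657 payoff=23.2943 vs cont=26.5281 → 26.5281 [wait]  ⇒ S*(1)=-
t_0: node(0,0) S=68.0500 payoff=33.9100 vs cont=35.2882 → 35.2882 [wait]  ⇒ S*(0)=-

price = 35.2882
boundary = - - 50.9230 58.8669 68.0500 78.6657
tree:
35.2882
43.1886 26.5281
51.0370 34.5185 17.6319
57.9089 43.0931 24.9959 9.4061
63.8534 51.0370 33.9100 15.0530 3.0819
68.9958 57.9089 43.0931 23.2943 5.8284 0.0000
73.4442 63.8534 51.0370 33.9100 11.0227 0.0000 0.0000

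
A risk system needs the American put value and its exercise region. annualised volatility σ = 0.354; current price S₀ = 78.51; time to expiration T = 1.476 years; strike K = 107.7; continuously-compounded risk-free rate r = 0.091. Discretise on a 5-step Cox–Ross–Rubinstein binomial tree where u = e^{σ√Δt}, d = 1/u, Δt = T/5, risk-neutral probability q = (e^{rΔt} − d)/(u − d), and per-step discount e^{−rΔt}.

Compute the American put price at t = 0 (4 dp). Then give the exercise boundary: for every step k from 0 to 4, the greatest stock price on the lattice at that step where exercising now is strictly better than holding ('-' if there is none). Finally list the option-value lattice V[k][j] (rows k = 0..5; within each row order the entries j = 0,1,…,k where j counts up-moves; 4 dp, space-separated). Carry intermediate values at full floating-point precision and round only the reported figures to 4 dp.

Δt=0.29520, u=1.21208, d=0.82503, q=0.52241, disc=e^(-rΔt)=0.97349
k=5 terminal: V=max(K-S,0) → 77.6896 63.6107 42.9269 12.5397 0.0000 0.0000
k=4: j=0 S=36.3750 intr=71.3250 cont=68.4704 V=71.3250[EX]; j=1 S=53.4397 intr=54.2603 cont=51.4057 V=54.2603[EX]; j=2 S=78.5100 intr=29.1900 cont=26.3353 V=29.1900[EX]; j=3 S=115.3417 intr=0.0000 cont=5.8301 V=5.8301[hold]; j=4 S=169.4523 intr=0.0000 cont=0.0000 V=0.0000[hold]  S*(4)=78.5100
k=3: j=0 S=44.0893 intr=63.6107 cont=60.7561 V=63.6107[EX]; j=1 S=64.7731 intr=42.9269 cont=40.0723 V=42.9269[EX]; j=2 S=95.1603 intr=12.5397 cont=16.5363 V=16.5363[hold]; j=3 S=139.8031 intr=0.0000 cont=2.7106 V=2.7106[hold]  S*(3)=64.7731
k=2: j=0 S=53.4397 intr=54.2603 cont=51.4057 V=54.2603[EX]; j=1 S=78.5100 intr=29.1900 cont=28.3679 V=29.1900[EX]; j=2 S=115.3417 intr=0.0000 cont=9.0668 V=9.0668[hold]  S*(2)=78.5100
k=1: j=0 S=64.7731 intr=42.9269 cont=40.0723 V=42.9269[EX]; j=1 S=95.1603 intr=12.5397 cont=18.1824 V=18.1824[hold]  S*(1)=64.7731
k=0: j=0 S=78.5100 intr=29.1900 cont=29.2050 V=29.2050[hold]  S*(0)=-

price = 29.2050
boundary = - 64.7731 78.5100 64.7731 78.5100
tree:
29.2050
42.9269 18.1824
54.2603 29.1900 9.0668
63.6107 42.9269 16.5363 2.7106
71.3250 54.2603 29.1900 5.8301 0.0000
77.6896 63.6107 42.9269 12.5397 0.0000 0.0000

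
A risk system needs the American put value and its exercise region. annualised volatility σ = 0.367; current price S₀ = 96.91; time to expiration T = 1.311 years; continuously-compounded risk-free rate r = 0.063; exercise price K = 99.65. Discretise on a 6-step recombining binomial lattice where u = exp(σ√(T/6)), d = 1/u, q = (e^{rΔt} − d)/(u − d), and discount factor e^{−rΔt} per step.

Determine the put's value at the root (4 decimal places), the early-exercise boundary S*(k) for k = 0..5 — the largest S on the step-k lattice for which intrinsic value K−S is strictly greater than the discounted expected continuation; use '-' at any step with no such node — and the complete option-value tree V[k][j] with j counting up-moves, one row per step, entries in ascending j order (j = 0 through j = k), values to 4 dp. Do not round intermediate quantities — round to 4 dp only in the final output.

price = 14.2773
boundary = - - 68.7641 57.9240 68.7641 81.6329
tree:
14.2773
21.4040 7.4745
30.8859 12.4200 2.6859
41.7260 20.0193 5.0880 0.3338
50.8573 30.8859 9.5977 0.6733 0.0000
58.5491 41.7260 18.0171 1.3582 0.0000 0.0000
65.0283 50.8573 30.8859 2.7400 0.0000 0.0000 0.0000

params: Δt=0.21850 u=1.18714 d=0.84236 q=0.49742 e^(-rΔt)=0.98633
t_6 payoffs: 65.0283 50.8573 30.8859 2.7400 0.0000 0.0000 0.0000
t_5: node(5,0) S=41.1009 payoff=58.5491 vs cont=57.1867 → 58.5491 [stop]  node(5,1) S=57.9240 payoff=41.7260 vs cont=40.3637 → 41.7260 [stop]  node(5,2) S=81.6329 payoff=18.0171 vs cont=16.6548 → 18.0171 [stop]  node(5,3) S=115.0461 payoff=0.0000 vs cont=1.3582 → 1.3582 [wait]  node(5,4) S=162.1358 payoff=0.0000 vs cont=0.0000 → 0.0000 [wait]  node(5,5) S=228.4997 payoff=0.0000 vs cont=0.0000 → 0.0000 [wait]  ⇒ S*(5)=81.6329
t_4: node(4,0) S=48.7927 payoff=50.8573 vs cont=49.4950 → 50.8573 [stop]  node(4,1) S=68.7641 payoff=30.8859 vs cont=29.5236 → 30.8859 [stop]  node(4,2) S=96.9100 payoff=2.7400 vs cont=9.5977 → 9.5977 [wait]  node(4,3) S=136.5763 payoff=0.0000 vs cont=0.6733 → 0.6733 [wait]  node(4,4) S=192.4785 payoff=0.0000 vs cont=0.0000 → 0.0000 [wait]  ⇒ S*(4)=68.7641
t_3: node(3,0) S=57.9240 payoff=41.7260 vs cont=40.3637 → 41.7260 [stop]  node(3,1) S=81.6329 payoff=18.0171 vs cont=20.0193 → 20.0193 [wait]  node(3,2) S=115.0461 payoff=0.0000 vs cont=5.0880 → 5.0880 [wait]  node(3,3) S=162.1358 payoff=0.0000 vs cont=0.3338 → 0.3338 [wait]  ⇒ S*(3)=57.9240
t_2: node(2,0) S=68.7641 payoff=30.8859 vs cont=30.5059 → 30.8859 [stop]  node(2,1) S=96.9100 payoff=2.7400 vs cont=12.4200 → 12.4200 [wait]  node(2,2) S=136.5763 payoff=0.0000 vs cont=2.6859 → 2.6859 [wait]  ⇒ S*(2)=68.7641
t_1: node(1,0) S=81.6329 payoff=18.0171 vs cont=21.4040 → 21.4040 [wait]  node(1,1) S=115.0461 payoff=0.0000 vs cont=7.4745 → 7.4745 [wait]  ⇒ S*(1)=-
t_0: node(0,0) S=96.9100 payoff=2.7400 vs cont=14.2773 → 14.2773 [wait]  ⇒ S*(0)=-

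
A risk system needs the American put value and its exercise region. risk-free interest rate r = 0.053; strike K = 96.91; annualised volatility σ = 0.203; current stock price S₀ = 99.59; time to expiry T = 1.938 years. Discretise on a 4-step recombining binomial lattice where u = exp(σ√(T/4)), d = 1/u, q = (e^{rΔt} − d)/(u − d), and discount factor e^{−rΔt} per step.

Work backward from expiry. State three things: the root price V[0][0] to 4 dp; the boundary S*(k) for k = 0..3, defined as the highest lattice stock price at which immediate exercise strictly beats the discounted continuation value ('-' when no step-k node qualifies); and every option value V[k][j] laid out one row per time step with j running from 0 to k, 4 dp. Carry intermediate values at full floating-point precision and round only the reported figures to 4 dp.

params: Δt=0.48450 u=1.15177 d=0.86823 q=0.55647 e^(-rΔt)=0.97465
t_4 payoffs: 40.3184 21.8370 0.0000 0.0000 0.0000
t_3: node(3,0) S=65.1805 payoff=31.7295 vs cont=29.2726 → 31.7295 [stop]  node(3,1) S=86.4669 payoff=10.4431 vs cont=9.4398 → 10.4431 [stop]  node(3,2) S=114.7048 payoff=0.0000 vs cont=0.0000 → 0.0000 [wait]  node(3,3) S=152.1646 payoff=0.0000 vs cont=0.0000 → 0.0000 [wait]  ⇒ S*(3)=86.4669
t_2: node(2,0) S=75.0730 payoff=21.8370 vs cont=19.3802 → 21.8370 [stop]  node(2,1) S=99.5900 payoff=0.0000 vs cont=4.5144 → 4.5144 [wait]  node(2,2) S=132.1136 payoff=0.0000 vs cont=0.0000 → 0.0000 [wait]  ⇒ S*(2)=75.0730
t_1: node(1,0) S=86.4669 payoff=10.4431 vs cont=11.8883 → 11.8883 [wait]  node(1,1) S=114.7048 payoff=0.0000 vs cont=1.9515 → 1.9515 [wait]  ⇒ S*(1)=-
t_0: node(0,0) S=99.5900 payoff=0.0000 vs cont=6.1976 → 6.1976 [wait]  ⇒ S*(0)=-

price = 6.1976
boundary = - - 75.0730 86.4669
tree:
6.1976
11.8883 1.9515
21.8370 4.5144 0.0000
31.7295 10.4431 0.0000 0.0000
40.3184 21.8370 0.0000 0.0000 0.0000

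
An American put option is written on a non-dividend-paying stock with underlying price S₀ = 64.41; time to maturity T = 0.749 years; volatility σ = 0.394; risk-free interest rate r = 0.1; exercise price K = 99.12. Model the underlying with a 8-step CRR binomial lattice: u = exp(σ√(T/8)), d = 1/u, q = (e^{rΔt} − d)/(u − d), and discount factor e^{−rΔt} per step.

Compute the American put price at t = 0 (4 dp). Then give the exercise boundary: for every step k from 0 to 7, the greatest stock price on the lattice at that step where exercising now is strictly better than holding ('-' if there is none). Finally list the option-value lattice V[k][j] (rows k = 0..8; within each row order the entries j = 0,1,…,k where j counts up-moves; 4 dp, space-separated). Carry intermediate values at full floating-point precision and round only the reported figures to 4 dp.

price = 34.7100
boundary = 64.4100 72.6625 64.4100 72.6625 64.4100 72.6625 81.9724 72.6625
tree:
34.7100
42.0253 26.4575
48.5097 34.7100 18.8549
54.2577 42.0253 26.4575 11.8643
59.3528 48.5097 34.7100 18.1122 6.0522
63.8693 54.2577 42.0253 26.4575 10.3908 1.9758
67.8729 59.3528 48.5097 34.7100 17.1476 4.0603 0.0000
71.4217 63.8693 54.2577 42.0253 26.4575 8.3441 0.0000 0.0000
74.5675 67.8729 59.3528 48.5097 34.7100 17.1476 0.0000 0.0000 0.0000

Δt=0.09362  u=1.12812  d=0.88643  q=0.50882  discount=0.99068
step 8 (expiry): payoffs max(K−S,0) = 74.5675 67.8729 59.3528 48.5097 34.7100 17.1476 0.0000 0.0000 0.0000
step 7: (k=7,j=0): S=27.6983, (K−S)⁺=71.4217, hold=70.4980 ⇒ V=71.4217 exercise | (k=7,j=1): S=35.2507, (K−S)⁺=63.8693, hold=62.9457 ⇒ V=63.8693 exercise | (k=7,j=2): S=44.8623, (K−S)⁺=54.2577, hold=53.3340 ⇒ V=54.2577 exercise | (k=7,j=3): S=57.0947, (K−S)⁺=42.0253, hold=41.1016 ⇒ V=42.0253 exercise | (k=7,j=4): S=72.6625, (K−S)⁺=26.4575, hold=25.5338 ⇒ V=26.4575 exercise | (k=7,j=5): S=92.4751, (K−S)⁺=6.6449, hold=8.3441 ⇒ V=8.3441 continue | (k=7,j=6): S=117.6899, (K−S)⁺=0.0000, hold=0.0000 ⇒ V=0.0000 continue | (k=7,j=7): S=149.7800, (K−S)⁺=0.0000, hold=0.0000 ⇒ V=0.0000 continue  boundary S*=72.6625
step 6: (k=6,j=0): S=31.2471, (K−S)⁺=67.8729, hold=66.9492 ⇒ V=67.8729 exercise | (k=6,j=1): S=39.7672, (K−S)⁺=59.3528, hold=58.4292 ⇒ V=59.3528 exercise | (k=6,j=2): S=50.6103, (K−S)⁺=48.5097, hold=47.5860 ⇒ V=48.5097 exercise | (k=6,j=3): S=64.4100, (K−S)⁺=34.7100, hold=33.7863 ⇒ V=34.7100 exercise | (k=6,j=4): S=81.9724, (K−S)⁺=17.1476, hold=17.0805 ⇒ V=17.1476 exercise | (k=6,j=5): S=104.3235, (K−S)⁺=0.0000, hold=4.0603 ⇒ V=4.0603 continue | (k=6,j=6): S=132.7690, (K−S)⁺=0.0000, hold=0.0000 ⇒ V=0.0000 continue  boundary S*=81.9724
step 5: (k=5,j=0): S=35.2507, (K−S)⁺=63.8693, hold=62.9457 ⇒ V=63.8693 exercise | (k=5,j=1): S=44.8623, (K−S)⁺=54.2577, hold=53.3340 ⇒ V=54.2577 exercise | (k=5,j=2): S=57.0947, (K−S)⁺=42.0253, hold=41.1016 ⇒ V=42.0253 exercise | (k=5,j=3): S=72.6625, (K−S)⁺=26.4575, hold=25.5338 ⇒ V=26.4575 exercise | (k=5,j=4): S=92.4751, (K−S)⁺=6.6449, hold=10.3908 ⇒ V=10.3908 continue | (k=5,j=5): S=117.6899, (K−S)⁺=0.0000, hold=1.9758 ⇒ V=1.9758 continue  boundary S*=72.6625
step 4: (k=4,j=0): S=39.7672, (K−S)⁺=59.3528, hold=58.4292 ⇒ V=59.3528 exercise | (k=4,j=1): S=50.6103, (K−S)⁺=48.5097, hold=47.5860 ⇒ V=48.5097 exercise | (k=4,j=2): S=64.4100, (K−S)⁺=34.7100, hold=33.7863 ⇒ V=34.7100 exercise | (k=4,j=3): S=81.9724, (K−S)⁺=17.1476, hold=18.1122 ⇒ V=18.1122 continue | (k=4,j=4): S=104.3235, (K−S)⁺=0.0000, hold=6.0522 ⇒ V=6.0522 continue  boundary S*=64.4100
step 3: (k=3,j=0): S=44.8623, (K−S)⁺=54.2577, hold=53.3340 ⇒ V=54.2577 exercise | (k=3,j=1): S=57.0947, (K−S)⁺=42.0253, hold=41.1016 ⇒ V=42.0253 exercise | (k=3,j=2): S=72.6625, (K−S)⁺=26.4575, hold=26.0200 ⇒ V=26.4575 exercise | (k=3,j=3): S=92.4751, (K−S)⁺=6.6449, hold=11.8643 ⇒ V=11.8643 continue  boundary S*=72.6625
step 2: (k=2,j=0): S=50.6103, (K−S)⁺=48.5097, hold=47.5860 ⇒ V=48.5097 exercise | (k=2,j=1): S=64.4100, (K−S)⁺=34.7100, hold=33.7863 ⇒ V=34.7100 exercise | (k=2,j=2): S=81.9724, (K−S)⁺=17.1476, hold=18.8549 ⇒ V=18.8549 continue  boundary S*=64.4100
step 1: (k=1,j=0): S=57.0947, (K−S)⁺=42.0253, hold=41.1016 ⇒ V=42.0253 exercise | (k=1,j=1): S=72.6625, (K−S)⁺=26.4575, hold=26.3944 ⇒ V=26.4575 exercise  boundary S*=72.6625
step 0: (k=0,j=0): S=64.4100, (K−S)⁺=34.7100, hold=33.7863 ⇒ V=34.7100 exercise  boundary S*=64.4100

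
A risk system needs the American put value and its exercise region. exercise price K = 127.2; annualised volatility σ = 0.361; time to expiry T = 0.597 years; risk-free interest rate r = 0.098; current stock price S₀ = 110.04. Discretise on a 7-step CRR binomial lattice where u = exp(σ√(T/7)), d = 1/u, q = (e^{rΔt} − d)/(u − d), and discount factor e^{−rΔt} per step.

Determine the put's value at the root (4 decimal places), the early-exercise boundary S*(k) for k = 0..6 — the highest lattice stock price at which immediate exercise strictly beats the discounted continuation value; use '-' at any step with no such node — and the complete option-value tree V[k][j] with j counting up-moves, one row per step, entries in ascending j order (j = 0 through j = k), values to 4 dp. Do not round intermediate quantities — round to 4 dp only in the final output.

Δt=0.08529, u=1.11118, d=0.89994, q=0.51340, disc=e^(-rΔt)=0.99168
k=7 terminal: V=max(K-S,0) → 74.5921 62.2436 46.9965 28.1704 4.9254 0.0000 0.0000 0.0000
k=6: j=0 S=58.4570 intr=68.7430 cont=67.6843 V=68.7430[EX]; j=1 S=72.1785 intr=55.0215 cont=53.9628 V=55.0215[EX]; j=2 S=89.1208 intr=38.0792 cont=37.0205 V=38.0792[EX]; j=3 S=110.0400 intr=17.1600 cont=16.1013 V=17.1600[EX]; j=4 S=135.8695 intr=0.0000 cont=2.3768 V=2.3768[hold]; j=5 S=167.7619 intr=0.0000 cont=0.0000 V=0.0000[hold]; j=6 S=207.1403 intr=0.0000 cont=0.0000 V=0.0000[hold]  S*(6)=110.0400
k=5: j=0 S=64.9564 intr=62.2436 cont=61.1849 V=62.2436[EX]; j=1 S=80.2035 intr=46.9965 cont=45.9378 V=46.9965[EX]; j=2 S=99.0296 intr=28.1704 cont=27.1117 V=28.1704[EX]; j=3 S=122.2746 intr=4.9254 cont=9.4906 V=9.4906[hold]; j=4 S=150.9759 intr=0.0000 cont=1.1469 V=1.1469[hold]; j=5 S=186.4142 intr=0.0000 cont=0.0000 V=0.0000[hold]  S*(5)=99.0296
k=4: j=0 S=72.1785 intr=55.0215 cont=53.9628 V=55.0215[EX]; j=1 S=89.1208 intr=38.0792 cont=37.0205 V=38.0792[EX]; j=2 S=110.0400 intr=17.1600 cont=18.4256 V=18.4256[hold]; j=3 S=135.8695 intr=0.0000 cont=5.1636 V=5.1636[hold]; j=4 S=167.7619 intr=0.0000 cont=0.5534 V=0.5534[hold]  S*(4)=89.1208
k=3: j=0 S=80.2035 intr=46.9965 cont=45.9378 V=46.9965[EX]; j=1 S=99.0296 intr=28.1704 cont=27.7561 V=28.1704[EX]; j=2 S=122.2746 intr=4.9254 cont=11.5202 V=11.5202[hold]; j=3 S=150.9759 intr=0.0000 cont=2.7735 V=2.7735[hold]  S*(3)=99.0296
k=2: j=0 S=89.1208 intr=38.0792 cont=37.0205 V=38.0792[EX]; j=1 S=110.0400 intr=17.1600 cont=19.4589 V=19.4589[hold]; j=2 S=135.8695 intr=0.0000 cont=6.9711 V=6.9711[hold]  S*(2)=89.1208
k=1: j=0 S=99.0296 intr=28.1704 cont=28.2821 V=28.2821[hold]; j=1 S=122.2746 intr=4.9254 cont=12.9391 V=12.9391[hold]  S*(1)=-
k=0: j=0 S=110.0400 intr=17.1600 cont=20.2352 V=20.2352[hold]  S*(0)=-

price = 20.2352
boundary = - - 89.1208 99.0296 89.1208 99.0296 110.0400
tree:
20.2352
28.2821 12.9391
38.0792 19.4589 6.9711
46.9965 28.1704 11.5202 2.7735
55.0215 38.0792 18.4256 5.1636 0.5534
62.2436 46.9965 28.1704 9.4906 1.1469 0.0000
68.7430 55.0215 38.0792 17.1600 2.3768 0.0000 0.0000
74.5921 62.2436 46.9965 28.1704 4.9254 0.0000 0.0000 0.0000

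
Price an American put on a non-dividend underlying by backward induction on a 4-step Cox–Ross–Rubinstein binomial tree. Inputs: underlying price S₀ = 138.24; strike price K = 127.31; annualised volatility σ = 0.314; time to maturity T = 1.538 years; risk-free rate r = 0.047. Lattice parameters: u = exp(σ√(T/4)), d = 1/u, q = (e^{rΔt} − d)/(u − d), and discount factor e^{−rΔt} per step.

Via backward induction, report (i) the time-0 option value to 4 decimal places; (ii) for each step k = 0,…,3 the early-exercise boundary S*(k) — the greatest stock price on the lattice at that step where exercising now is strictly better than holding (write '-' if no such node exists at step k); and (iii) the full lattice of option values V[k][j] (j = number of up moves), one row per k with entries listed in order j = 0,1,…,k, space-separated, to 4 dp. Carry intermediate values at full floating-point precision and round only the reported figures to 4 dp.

Δt=0.38450, u=1.21495, d=0.82308, q=0.49801, disc=e^(-rΔt)=0.98209
k=4 terminal: V=max(K-S,0) → 63.8652 33.6585 0.0000 0.0000 0.0000
k=3: j=0 S=77.0824 intr=50.2276 cont=47.9476 V=50.2276[EX]; j=1 S=113.7822 intr=13.5278 cont=16.5936 V=16.5936[hold]; j=2 S=167.9551 intr=0.0000 cont=0.0000 V=0.0000[hold]; j=3 S=247.9203 intr=0.0000 cont=0.0000 V=0.0000[hold]  S*(3)=77.0824
k=2: j=0 S=93.6515 intr=33.6585 cont=32.8779 V=33.6585[EX]; j=1 S=138.2400 intr=0.0000 cont=8.1806 V=8.1806[hold]; j=2 S=204.0575 intr=0.0000 cont=0.0000 V=0.0000[hold]  S*(2)=93.6515
k=1: j=0 S=113.7822 intr=13.5278 cont=20.5946 V=20.5946[hold]; j=1 S=167.9551 intr=0.0000 cont=4.0330 V=4.0330[hold]  S*(1)=-
k=0: j=0 S=138.2400 intr=0.0000 cont=12.1256 V=12.1256[hold]  S*(0)=-

price = 12.1256
boundary = - - 93.6515 77.0824
tree:
12.1256
20.5946 4.0330
33.6585 8.1806 0.0000
50.2276 16.5936 0.0000 0.0000
63.8652 33.6585 0.0000 0.0000 0.0000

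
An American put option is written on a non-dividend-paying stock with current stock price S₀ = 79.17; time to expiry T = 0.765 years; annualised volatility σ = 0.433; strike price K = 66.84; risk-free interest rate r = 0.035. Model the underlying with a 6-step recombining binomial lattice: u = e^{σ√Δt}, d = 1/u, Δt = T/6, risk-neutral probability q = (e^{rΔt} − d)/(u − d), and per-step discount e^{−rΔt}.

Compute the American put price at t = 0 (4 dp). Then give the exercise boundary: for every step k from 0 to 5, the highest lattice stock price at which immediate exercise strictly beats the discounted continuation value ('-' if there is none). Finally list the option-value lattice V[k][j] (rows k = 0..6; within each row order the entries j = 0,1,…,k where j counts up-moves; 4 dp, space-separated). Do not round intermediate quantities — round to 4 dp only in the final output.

Δt=0.12750, u=1.16720, d=0.85675, q=0.47583, disc=e^(-rΔt)=0.99555
k=6 terminal: V=max(K-S,0) → 35.5304 24.1848 8.7279 0.0000 0.0000 0.0000 0.0000
k=5: j=0 S=36.5448 intr=30.2952 cont=29.9976 V=30.2952[EX]; j=1 S=49.7874 intr=17.0526 cont=16.7550 V=17.0526[EX]; j=2 S=67.8287 intr=0.0000 cont=4.5545 V=4.5545[hold]; j=3 S=92.4076 intr=0.0000 cont=0.0000 V=0.0000[hold]; j=4 S=125.8931 intr=0.0000 cont=0.0000 V=0.0000[hold]; j=5 S=171.5127 intr=0.0000 cont=0.0000 V=0.0000[hold]  S*(5)=49.7874
k=4: j=0 S=42.6552 intr=24.1848 cont=23.8872 V=24.1848[EX]; j=1 S=58.1121 intr=8.7279 cont=11.0562 V=11.0562[hold]; j=2 S=79.1700 intr=0.0000 cont=2.3767 V=2.3767[hold]; j=3 S=107.8586 intr=0.0000 cont=0.0000 V=0.0000[hold]; j=4 S=146.9431 intr=0.0000 cont=0.0000 V=0.0000[hold]  S*(4)=42.6552
k=3: j=0 S=49.7874 intr=17.0526 cont=17.8579 V=17.8579[hold]; j=1 S=67.8287 intr=0.0000 cont=6.8954 V=6.8954[hold]; j=2 S=92.4076 intr=0.0000 cont=1.2403 V=1.2403[hold]; j=3 S=125.8931 intr=0.0000 cont=0.0000 V=0.0000[hold]  S*(3)=-
k=2: j=0 S=58.1121 intr=8.7279 cont=12.5854 V=12.5854[hold]; j=1 S=79.1700 intr=0.0000 cont=4.1858 V=4.1858[hold]; j=2 S=107.8586 intr=0.0000 cont=0.6472 V=0.6472[hold]  S*(2)=-
k=1: j=0 S=67.8287 intr=0.0000 cont=8.5504 V=8.5504[hold]; j=1 S=92.4076 intr=0.0000 cont=2.4909 V=2.4909[hold]  S*(1)=-
k=0: j=0 S=79.1700 intr=0.0000 cont=5.6418 V=5.6418[hold]  S*(0)=-

price = 5.6418
boundary = - - - - 42.6552 49.7874
tree:
5.6418
8.5504 2.4909
12.5854 4.1858 0.6472
17.8579 6.8954 1.2403 0.0000
24.1848 11.0562 2.3767 0.0000 0.0000
30.2952 17.0526 4.5545 0.0000 0.0000 0.0000
35.5304 24.1848 8.7279 0.0000 0.0000 0.0000 0.0000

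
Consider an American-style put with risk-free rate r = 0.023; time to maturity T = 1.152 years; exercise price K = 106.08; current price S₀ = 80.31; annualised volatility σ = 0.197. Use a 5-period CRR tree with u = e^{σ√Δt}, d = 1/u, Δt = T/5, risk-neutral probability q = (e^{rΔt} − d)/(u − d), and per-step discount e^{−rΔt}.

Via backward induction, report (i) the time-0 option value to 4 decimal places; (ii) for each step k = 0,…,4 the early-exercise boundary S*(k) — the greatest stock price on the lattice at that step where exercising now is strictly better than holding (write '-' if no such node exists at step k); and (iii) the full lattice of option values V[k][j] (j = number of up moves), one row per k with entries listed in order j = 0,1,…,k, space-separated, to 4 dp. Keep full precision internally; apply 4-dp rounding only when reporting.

Δt=0.23040  u=1.09918  d=0.90977  q=0.50443  discount=0.99471
step 5 (expiry): payoffs max(K−S,0) = 56.0264 45.6060 33.0161 17.8052 0.0000 0.0000
step 4: (k=4,j=0): S=55.0177, (K−S)⁺=51.0623, hold=50.5017 ⇒ V=51.0623 exercise | (k=4,j=1): S=66.4716, (K−S)⁺=39.6084, hold=39.0478 ⇒ V=39.6084 exercise | (k=4,j=2): S=80.3100, (K−S)⁺=25.7700, hold=25.2093 ⇒ V=25.7700 exercise | (k=4,j=3): S=97.0294, (K−S)⁺=9.0506, hold=8.7771 ⇒ V=9.0506 exercise | (k=4,j=4): S=117.2296, (K−S)⁺=0.0000, hold=0.0000 ⇒ V=0.0000 continue  boundary S*=97.0294
step 3: (k=3,j=0): S=60.4740, (K−S)⁺=45.6060, hold=45.0453 ⇒ V=45.6060 exercise | (k=3,j=1): S=73.0639, (K−S)⁺=33.0161, hold=32.4555 ⇒ V=33.0161 exercise | (k=3,j=2): S=88.2748, (K−S)⁺=17.8052, hold=17.2446 ⇒ V=17.8052 exercise | (k=3,j=3): S=106.6523, (K−S)⁺=0.0000, hold=4.4615 ⇒ V=4.4615 continue  boundary S*=88.2748
step 2: (k=2,j=0): S=66.4716, (K−S)⁺=39.6084, hold=39.0478 ⇒ V=39.6084 exercise | (k=2,j=1): S=80.3100, (K−S)⁺=25.7700, hold=25.2093 ⇒ V=25.7700 exercise | (k=2,j=2): S=97.0294, (K−S)⁺=9.0506, hold=11.0157 ⇒ V=11.0157 continue  boundary S*=80.3100
step 1: (k=1,j=0): S=73.0639, (K−S)⁺=33.0161, hold=32.4555 ⇒ V=33.0161 exercise | (k=1,j=1): S=88.2748, (K−S)⁺=17.8052, hold=18.2306 ⇒ V=18.2306 continue  boundary S*=73.0639
step 0: (k=0,j=0): S=80.3100, (K−S)⁺=25.7700, hold=25.4228 ⇒ V=25.7700 exercise  boundary S*=80.3100

price = 25.7700
boundary = 80.3100 73.0639 80.3100 88.2748 97.0294
tree:
25.7700
33.0161 18.2306
39.6084 25.7700 11.0157
45.6060 33.0161 17.8052 4.4615
51.0623 39.6084 25.7700 9.0506 0.0000
56.0264 45.6060 33.0161 17.8052 0.0000 0.0000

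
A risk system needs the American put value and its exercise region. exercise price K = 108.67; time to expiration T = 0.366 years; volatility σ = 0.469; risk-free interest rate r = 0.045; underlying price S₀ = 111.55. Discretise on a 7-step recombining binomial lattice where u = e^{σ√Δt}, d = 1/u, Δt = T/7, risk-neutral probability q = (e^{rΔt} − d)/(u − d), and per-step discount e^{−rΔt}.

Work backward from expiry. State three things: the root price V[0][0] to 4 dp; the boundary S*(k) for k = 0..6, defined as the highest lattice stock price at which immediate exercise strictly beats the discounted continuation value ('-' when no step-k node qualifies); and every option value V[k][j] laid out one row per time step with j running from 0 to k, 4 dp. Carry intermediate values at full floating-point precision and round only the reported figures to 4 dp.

Δt=0.05229, u=1.11320, d=0.89831, q=0.48418, disc=e^(-rΔt)=0.99765
k=7 terminal: V=max(K-S,0) → 56.0140 43.4176 27.8077 8.4637 0.0000 0.0000 0.0000 0.0000
k=6: j=0 S=58.6168 intr=50.0532 cont=49.7978 V=50.0532[EX]; j=1 S=72.6393 intr=36.0307 cont=35.7754 V=36.0307[EX]; j=2 S=90.0162 intr=18.6538 cont=18.3985 V=18.6538[EX]; j=3 S=111.5500 intr=0.0000 cont=4.3555 V=4.3555[hold]; j=4 S=138.2352 intr=0.0000 cont=0.0000 V=0.0000[hold]; j=5 S=171.3041 intr=0.0000 cont=0.0000 V=0.0000[hold]; j=6 S=212.2838 intr=0.0000 cont=0.0000 V=0.0000[hold]  S*(6)=90.0162
k=5: j=0 S=65.2524 intr=43.4176 cont=43.1622 V=43.4176[EX]; j=1 S=80.8623 intr=27.8077 cont=27.5523 V=27.8077[EX]; j=2 S=100.2063 intr=8.4637 cont=11.7034 V=11.7034[hold]; j=3 S=124.1778 intr=0.0000 cont=2.2414 V=2.2414[hold]; j=4 S=153.8839 intr=0.0000 cont=0.0000 V=0.0000[hold]; j=5 S=190.6963 intr=0.0000 cont=0.0000 V=0.0000[hold]  S*(5)=80.8623
k=4: j=0 S=72.6393 intr=36.0307 cont=35.7754 V=36.0307[EX]; j=1 S=90.0162 intr=18.6538 cont=19.9633 V=19.9633[hold]; j=2 S=111.5500 intr=0.0000 cont=7.1054 V=7.1054[hold]; j=3 S=138.2352 intr=0.0000 cont=1.1534 V=1.1534[hold]; j=4 S=171.3041 intr=0.0000 cont=0.0000 V=0.0000[hold]  S*(4)=72.6393
k=3: j=0 S=80.8623 intr=27.8077 cont=28.1849 V=28.1849[hold]; j=1 S=100.2063 intr=8.4637 cont=13.7055 V=13.7055[hold]; j=2 S=124.1778 intr=0.0000 cont=4.2137 V=4.2137[hold]; j=3 S=153.8839 intr=0.0000 cont=0.5936 V=0.5936[hold]  S*(3)=-
k=2: j=0 S=90.0162 intr=18.6538 cont=21.1245 V=21.1245[hold]; j=1 S=111.5500 intr=0.0000 cont=9.0884 V=9.0884[hold]; j=2 S=138.2352 intr=0.0000 cont=2.4551 V=2.4551[hold]  S*(2)=-
k=1: j=0 S=100.2063 intr=8.4637 cont=15.2610 V=15.2610[hold]; j=1 S=124.1778 intr=0.0000 cont=5.8629 V=5.8629[hold]  S*(1)=-
k=0: j=0 S=111.5500 intr=0.0000 cont=10.6855 V=10.6855[hold]  S*(0)=-

price = 10.6855
boundary = - - - - 72.6393 80.8623 90.0162
tree:
10.6855
15.2610 5.8629
21.1245 9.0884 2.4551
28.1849 13.7055 4.2137 0.5936
36.0307 19.9633 7.1054 1.1534 0.0000
43.4176 27.8077 11.7034 2.2414 0.0000 0.0000
50.0532 36.0307 18.6538 4.3555 0.0000 0.0000 0.0000
56.0140 43.4176 27.8077 8.4637 0.0000 0.0000 0.0000 0.0000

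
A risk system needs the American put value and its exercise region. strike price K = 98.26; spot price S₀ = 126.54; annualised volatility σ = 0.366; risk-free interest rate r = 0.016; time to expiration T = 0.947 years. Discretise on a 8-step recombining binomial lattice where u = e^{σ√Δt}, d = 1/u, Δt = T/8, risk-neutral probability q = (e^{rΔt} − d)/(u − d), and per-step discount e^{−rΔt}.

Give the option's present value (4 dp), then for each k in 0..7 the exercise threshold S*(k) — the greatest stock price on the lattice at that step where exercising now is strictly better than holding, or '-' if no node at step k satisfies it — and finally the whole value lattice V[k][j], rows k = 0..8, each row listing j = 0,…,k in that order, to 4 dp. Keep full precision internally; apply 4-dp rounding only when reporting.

params: Δt=0.11837 u=1.13420 d=0.88168 q=0.47607 e^(-rΔt)=0.99811
t_8 payoffs: 52.0517 38.8175 21.7930 0.0000 0.0000 0.0000 0.0000 0.0000 0.0000
t_7: node(7,0) S=52.4094 payoff=45.8506 vs cont=45.6647 → 45.8506 [stop]  node(7,1) S=67.4195 payoff=30.8405 vs cont=30.6545 → 30.8405 [stop]  node(7,2) S=86.7286 payoff=11.5314 vs cont=11.3964 → 11.5314 [stop]  node(7,3) S=111.5679 payoff=0.0000 vs cont=0.0000 → 0.0000 [wait]  node(7,4) S=143.5213 payoff=0.0000 vs cont=0.0000 → 0.0000 [wait]  node(7,5) S=184.6261 payoff=0.0000 vs cont=0.0000 → 0.0000 [wait]  node(7,6) S=237.5035 payoff=0.0000 vs cont=0.0000 → 0.0000 [wait]  node(7,7) S=305.5250 payoff=0.0000 vs cont=0.0000 → 0.0000 [wait]  ⇒ S*(7)=86.7286
t_6: node(6,0) S=59.4425 payoff=38.8175 vs cont=38.6315 → 38.8175 [stop]  node(6,1) S=76.4670 payoff=21.7930 vs cont=21.6071 → 21.7930 [stop]  node(6,2) S=98.3674 payoff=0.0000 vs cont=6.0302 → 6.0302 [wait]  node(6,3) S=126.5400 payoff=0.0000 vs cont=0.0000 → 0.0000 [wait]  node(6,4) S=162.7814 payoff=0.0000 vs cont=0.0000 → 0.0000 [wait]  node(6,5) S=209.4023 payoff=0.0000 vs cont=0.0000 → 0.0000 [wait]  node(6,6) S=269.3757 payoff=0.0000 vs cont=0.0000 → 0.0000 [wait]  ⇒ S*(6)=76.4670
t_5: node(5,0) S=67.4195 payoff=30.8405 vs cont=30.6545 → 30.8405 [stop]  node(5,1) S=86.7286 payoff=11.5314 vs cont=14.2618 → 14.2618 [wait]  node(5,2) S=111.5679 payoff=0.0000 vs cont=3.1534 → 3.1534 [wait]  node(5,3) S=143.5213 payoff=0.0000 vs cont=0.0000 → 0.0000 [wait]  node(5,4) S=184.6261 payoff=0.0000 vs cont=0.0000 → 0.0000 [wait]  node(5,5) S=237.5035 payoff=0.0000 vs cont=0.0000 → 0.0000 [wait]  ⇒ S*(5)=67.4195
t_4: node(4,0) S=76.4670 payoff=21.7930 vs cont=22.9045 → 22.9045 [wait]  node(4,1) S=98.3674 payoff=0.0000 vs cont=8.9565 → 8.9565 [wait]  node(4,2) S=126.5400 payoff=0.0000 vs cont=1.6491 → 1.6491 [wait]  node(4,3) S=162.7814 payoff=0.0000 vs cont=0.0000 → 0.0000 [wait]  node(4,4) S=209.4023 payoff=0.0000 vs cont=0.0000 → 0.0000 [wait]  ⇒ S*(4)=-
t_3: node(3,0) S=86.7286 payoff=11.5314 vs cont=16.2335 → 16.2335 [wait]  node(3,1) S=111.5679 payoff=0.0000 vs cont=5.4673 → 5.4673 [wait]  node(3,2) S=143.5213 payoff=0.0000 vs cont=0.8624 → 0.8624 [wait]  node(3,3) S=184.6261 payoff=0.0000 vs cont=0.0000 → 0.0000 [wait]  ⇒ S*(3)=-
t_2: node(2,0) S=98.3674 payoff=0.0000 vs cont=11.0870 → 11.0870 [wait]  node(2,1) S=126.5400 payoff=0.0000 vs cont=3.2688 → 3.2688 [wait]  node(2,2) S=162.7814 payoff=0.0000 vs cont=0.4510 → 0.4510 [wait]  ⇒ S*(2)=-
t_1: node(1,0) S=111.5679 payoff=0.0000 vs cont=7.3511 → 7.3511 [wait]  node(1,1) S=143.5213 payoff=0.0000 vs cont=1.9237 → 1.9237 [wait]  ⇒ S*(1)=-
t_0: node(0,0) S=126.5400 payoff=0.0000 vs cont=4.7583 → 4.7583 [wait]  ⇒ S*(0)=-

price = 4.7583
boundary = - - - - - 67.4195 76.4670 86.7286
tree:
4.7583
7.3511 1.9237
11.0870 3.2688 0.4510
16.2335 5.4673 0.8624 0.0000
22.9045 8.9565 1.6491 0.0000 0.0000
30.8405 14.2618 3.1534 0.0000 0.0000 0.0000
38.8175 21.7930 6.0302 0.0000 0.0000 0.0000 0.0000
45.8506 30.8405 11.5314 0.0000 0.0000 0.0000 0.0000 0.0000
52.0517 38.8175 21.7930 0.0000 0.0000 0.0000 0.0000 0.0000 0.0000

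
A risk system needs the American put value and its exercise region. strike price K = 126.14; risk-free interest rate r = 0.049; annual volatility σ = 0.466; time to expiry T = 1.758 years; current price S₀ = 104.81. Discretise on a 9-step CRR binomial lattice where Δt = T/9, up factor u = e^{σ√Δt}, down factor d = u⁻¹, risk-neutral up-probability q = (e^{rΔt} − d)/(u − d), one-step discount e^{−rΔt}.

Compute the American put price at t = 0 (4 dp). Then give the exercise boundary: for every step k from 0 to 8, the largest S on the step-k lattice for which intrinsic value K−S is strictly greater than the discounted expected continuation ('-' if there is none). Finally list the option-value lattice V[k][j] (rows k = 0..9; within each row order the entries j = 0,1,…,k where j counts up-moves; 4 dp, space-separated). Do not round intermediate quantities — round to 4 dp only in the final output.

Δt=0.19533  u=1.22870  d=0.81387  q=0.47188  discount=0.99047
step 9 (expiry): payoffs max(K−S,0) = 109.7192 101.3496 88.7138 69.6377 40.8384 0.0000 0.0000 0.0000 0.0000 0.0000
step 8: (k=8,j=0): S=20.1762, (K−S)⁺=105.9638, hold=104.7623 ⇒ V=105.9638 exercise | (k=8,j=1): S=30.4600, (K−S)⁺=95.6800, hold=94.4784 ⇒ V=95.6800 exercise | (k=8,j=2): S=45.9855, (K−S)⁺=80.1545, hold=78.9529 ⇒ V=80.1545 exercise | (k=8,j=3): S=69.4243, (K−S)⁺=56.7157, hold=55.5141 ⇒ V=56.7157 exercise | (k=8,j=4): S=104.8100, (K−S)⁺=21.3300, hold=21.3623 ⇒ V=21.3623 continue | (k=8,j=5): S=158.2318, (K−S)⁺=0.0000, hold=0.0000 ⇒ V=0.0000 continue | (k=8,j=6): S=238.8827, (K−S)⁺=0.0000, hold=0.0000 ⇒ V=0.0000 continue | (k=8,j=7): S=360.6414, (K−S)⁺=0.0000, hold=0.0000 ⇒ V=0.0000 continue | (k=8,j=8): S=544.4607, (K−S)⁺=0.0000, hold=0.0000 ⇒ V=0.0000 continue  boundary S*=69.4243
step 7: (k=7,j=0): S=24.7904, (K−S)⁺=101.3496, hold=100.1480 ⇒ V=101.3496 exercise | (k=7,j=1): S=37.4262, (K−S)⁺=88.7138, hold=87.5123 ⇒ V=88.7138 exercise | (k=7,j=2): S=56.5023, (K−S)⁺=69.6377, hold=68.4361 ⇒ V=69.6377 exercise | (k=7,j=3): S=85.3016, (K−S)⁺=40.8384, hold=39.6519 ⇒ V=40.8384 exercise | (k=7,j=4): S=128.7799, (K−S)⁺=0.0000, hold=11.1745 ⇒ V=11.1745 continue | (k=7,j=5): S=194.4192, (K−S)⁺=0.0000, hold=0.0000 ⇒ V=0.0000 continue | (k=7,j=6): S=293.5149, (K−S)⁺=0.0000, hold=0.0000 ⇒ V=0.0000 continue | (k=7,j=7): S=443.1197, (K−S)⁺=0.0000, hold=0.0000 ⇒ V=0.0000 continue  boundary S*=85.3016
step 6: (k=6,j=0): S=30.4600, (K−S)⁺=95.6800, hold=94.4784 ⇒ V=95.6800 exercise | (k=6,j=1): S=45.9855, (K−S)⁺=80.1545, hold=78.9529 ⇒ V=80.1545 exercise | (k=6,j=2): S=69.4243, (K−S)⁺=56.7157, hold=55.5141 ⇒ V=56.7157 exercise | (k=6,j=3): S=104.8100, (K−S)⁺=21.3300, hold=26.5850 ⇒ V=26.5850 continue | (k=6,j=4): S=158.2318, (K−S)⁺=0.0000, hold=5.8453 ⇒ V=5.8453 continue | (k=6,j=5): S=238.8827, (K−S)⁺=0.0000, hold=0.0000 ⇒ V=0.0000 continue | (k=6,j=6): S=360.6414, (K−S)⁺=0.0000, hold=0.0000 ⇒ V=0.0000 continue  boundary S*=69.4243
step 5: (k=5,j=0): S=37.4262, (K−S)⁺=88.7138, hold=87.5123 ⇒ V=88.7138 exercise | (k=5,j=1): S=56.5023, (K−S)⁺=69.6377, hold=68.4361 ⇒ V=69.6377 exercise | (k=5,j=2): S=85.3016, (K−S)⁺=40.8384, hold=42.0929 ⇒ V=42.0929 continue | (k=5,j=3): S=128.7799, (K−S)⁺=0.0000, hold=16.6384 ⇒ V=16.6384 continue | (k=5,j=4): S=194.4192, (K−S)⁺=0.0000, hold=3.0576 ⇒ V=3.0576 continue | (k=5,j=5): S=293.5149, (K−S)⁺=0.0000, hold=0.0000 ⇒ V=0.0000 continue  boundary S*=56.5023
step 4: (k=4,j=0): S=45.9855, (K−S)⁺=80.1545, hold=78.9529 ⇒ V=80.1545 exercise | (k=4,j=1): S=69.4243, (K−S)⁺=56.7157, hold=56.1004 ⇒ V=56.7157 exercise | (k=4,j=2): S=104.8100, (K−S)⁺=21.3300, hold=29.7950 ⇒ V=29.7950 continue | (k=4,j=3): S=158.2318, (K−S)⁺=0.0000, hold=10.1325 ⇒ V=10.1325 continue | (k=4,j=4): S=238.8827, (K−S)⁺=0.0000, hold=1.5994 ⇒ V=1.5994 continue  boundary S*=69.4243
step 3: (k=3,j=0): S=56.5023, (K−S)⁺=69.6377, hold=68.4361 ⇒ V=69.6377 exercise | (k=3,j=1): S=85.3016, (K−S)⁺=40.8384, hold=43.5932 ⇒ V=43.5932 continue | (k=3,j=2): S=128.7799, (K−S)⁺=0.0000, hold=20.3213 ⇒ V=20.3213 continue | (k=3,j=3): S=194.4192, (K−S)⁺=0.0000, hold=6.0478 ⇒ V=6.0478 continue  boundary S*=56.5023
step 2: (k=2,j=0): S=69.4243, (K−S)⁺=56.7157, hold=56.8016 ⇒ V=56.8016 continue | (k=2,j=1): S=104.8100, (K−S)⁺=21.3300, hold=32.3011 ⇒ V=32.3011 continue | (k=2,j=2): S=158.2318, (K−S)⁺=0.0000, hold=13.4566 ⇒ V=13.4566 continue  boundary S*=-
step 1: (k=1,j=0): S=85.3016, (K−S)⁺=40.8384, hold=44.8095 ⇒ V=44.8095 continue | (k=1,j=1): S=128.7799, (K−S)⁺=0.0000, hold=23.1858 ⇒ V=23.1858 continue  boundary S*=-
step 0: (k=0,j=0): S=104.8100, (K−S)⁺=21.3300, hold=34.2762 ⇒ V=34.2762 continue  boundary S*=-

price = 34.2762
boundary = - - - 56.5023 69.4243 56.5023 69.4243 85.3016 69.4243
tree:
34.2762
44.8095 23.1858
56.8016 32.3011 13.4566
69.6377 43.5932 20.3213 6.0478
80.1545 56.7157 29.7950 10.1325 1.5994
88.7138 69.6377 42.0929 16.6384 3.0576 0.0000
95.6800 80.1545 56.7157 26.5850 5.8453 0.0000 0.0000
101.3496 88.7138 69.6377 40.8384 11.1745 0.0000 0.0000 0.0000
105.9638 95.6800 80.1545 56.7157 21.3623 0.0000 0.0000 0.0000 0.0000
109.7192 101.3496 88.7138 69.6377 40.8384 0.0000 0.0000 0.0000 0.0000 0.0000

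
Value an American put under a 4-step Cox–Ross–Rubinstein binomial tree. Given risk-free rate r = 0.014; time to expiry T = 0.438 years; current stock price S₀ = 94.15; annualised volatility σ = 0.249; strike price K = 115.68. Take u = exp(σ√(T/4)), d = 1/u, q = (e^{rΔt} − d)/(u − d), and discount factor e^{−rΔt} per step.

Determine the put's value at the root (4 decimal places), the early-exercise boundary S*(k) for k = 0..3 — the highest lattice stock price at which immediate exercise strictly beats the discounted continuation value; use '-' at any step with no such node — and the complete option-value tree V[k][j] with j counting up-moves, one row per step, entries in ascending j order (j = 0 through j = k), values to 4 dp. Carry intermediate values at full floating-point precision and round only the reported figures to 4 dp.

price = 22.0667
boundary = - 86.7034 94.1500 102.2361
tree:
22.0667
28.9766 14.9070
35.8342 21.5300 8.0248
42.1494 28.9766 13.4439 2.3806
47.9652 35.8342 21.5300 4.6632 0.0000

params: Δt=0.10950 u=1.08589 d=0.92091 q=0.48871 e^(-rΔt)=0.99847
t_4 payoffs: 47.9652 35.8342 21.5300 4.6632 0.0000
t_3: node(3,0) S=73.5306 payoff=42.1494 vs cont=41.9722 → 42.1494 [stop]  node(3,1) S=86.7034 payoff=28.9766 vs cont=28.7994 → 28.9766 [stop]  node(3,2) S=102.2361 payoff=13.4439 vs cont=13.2667 → 13.4439 [stop]  node(3,3) S=120.5515 payoff=0.0000 vs cont=2.3806 → 2.3806 [wait]  ⇒ S*(3)=102.2361
t_2: node(2,0) S=79.8458 payoff=35.8342 vs cont=35.6570 → 35.8342 [stop]  node(2,1) S=94.1500 payoff=21.5300 vs cont=21.3528 → 21.5300 [stop]  node(2,2) S=111.0168 payoff=4.6632 vs cont=8.0248 → 8.0248 [wait]  ⇒ S*(2)=94.1500
t_1: node(1,0) S=86.7034 payoff=28.9766 vs cont=28.7994 → 28.9766 [stop]  node(1,1) S=102.2361 payoff=13.4439 vs cont=14.9070 → 14.9070 [wait]  ⇒ S*(1)=86.7034
t_0: node(0,0) S=94.1500 payoff=21.5300 vs cont=22.0667 → 22.0667 [wait]  ⇒ S*(0)=-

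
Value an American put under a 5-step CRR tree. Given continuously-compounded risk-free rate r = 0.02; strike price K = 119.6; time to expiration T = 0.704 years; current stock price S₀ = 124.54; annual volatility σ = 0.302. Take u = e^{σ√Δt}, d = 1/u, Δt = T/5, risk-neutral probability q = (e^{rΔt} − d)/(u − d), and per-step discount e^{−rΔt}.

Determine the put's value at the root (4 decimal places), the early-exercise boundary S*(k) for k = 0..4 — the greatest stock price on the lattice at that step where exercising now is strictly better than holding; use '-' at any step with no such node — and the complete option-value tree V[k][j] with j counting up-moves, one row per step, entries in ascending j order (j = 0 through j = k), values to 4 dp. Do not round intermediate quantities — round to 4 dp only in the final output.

Δt=0.14080  u=1.11999  d=0.89286  q=0.48412  discount=0.99719
step 5 (expiry): payoffs max(K−S,0) = 48.9297 30.9527 8.4027 0.0000 0.0000 0.0000
step 4: (k=4,j=0): S=79.1500, (K−S)⁺=40.4500, hold=40.1136 ⇒ V=40.4500 exercise | (k=4,j=1): S=99.2842, (K−S)⁺=20.3158, hold=19.9795 ⇒ V=20.3158 exercise | (k=4,j=2): S=124.5400, (K−S)⁺=0.0000, hold=4.3226 ⇒ V=4.3226 continue | (k=4,j=3): S=156.2204, (K−S)⁺=0.0000, hold=0.0000 ⇒ V=0.0000 continue | (k=4,j=4): S=195.9596, (K−S)⁺=0.0000, hold=0.0000 ⇒ V=0.0000 continue  boundary S*=99.2842
step 3: (k=3,j=0): S=88.6473, (K−S)⁺=30.9527, hold=30.6164 ⇒ V=30.9527 exercise | (k=3,j=1): S=111.1973, (K−S)⁺=8.4027, hold=12.5379 ⇒ V=12.5379 continue | (k=3,j=2): S=139.4837, (K−S)⁺=0.0000, hold=2.2237 ⇒ V=2.2237 continue | (k=3,j=3): S=174.9654, (K−S)⁺=0.0000, hold=0.0000 ⇒ V=0.0000 continue  boundary S*=88.6473
step 2: (k=2,j=0): S=99.2842, (K−S)⁺=20.3158, hold=21.9758 ⇒ V=21.9758 continue | (k=2,j=1): S=124.5400, (K−S)⁺=0.0000, hold=7.5234 ⇒ V=7.5234 continue | (k=2,j=2): S=156.2204, (K−S)⁺=0.0000, hold=1.1439 ⇒ V=1.1439 continue  boundary S*=-
step 1: (k=1,j=0): S=111.1973, (K−S)⁺=8.4027, hold=14.9371 ⇒ V=14.9371 continue | (k=1,j=1): S=139.4837, (K−S)⁺=0.0000, hold=4.4225 ⇒ V=4.4225 continue  boundary S*=-
step 0: (k=0,j=0): S=124.5400, (K−S)⁺=0.0000, hold=9.8191 ⇒ V=9.8191 continue  boundary S*=-

price = 9.8191
boundary = - - - 88.6473 99.2842
tree:
9.8191
14.9371 4.4225
21.9758 7.5234 1.1439
30.9527 12.5379 2.2237 0.0000
40.4500 20.3158 4.3226 0.0000 0.0000
48.9297 30.9527 8.4027 0.0000 0.0000 0.0000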